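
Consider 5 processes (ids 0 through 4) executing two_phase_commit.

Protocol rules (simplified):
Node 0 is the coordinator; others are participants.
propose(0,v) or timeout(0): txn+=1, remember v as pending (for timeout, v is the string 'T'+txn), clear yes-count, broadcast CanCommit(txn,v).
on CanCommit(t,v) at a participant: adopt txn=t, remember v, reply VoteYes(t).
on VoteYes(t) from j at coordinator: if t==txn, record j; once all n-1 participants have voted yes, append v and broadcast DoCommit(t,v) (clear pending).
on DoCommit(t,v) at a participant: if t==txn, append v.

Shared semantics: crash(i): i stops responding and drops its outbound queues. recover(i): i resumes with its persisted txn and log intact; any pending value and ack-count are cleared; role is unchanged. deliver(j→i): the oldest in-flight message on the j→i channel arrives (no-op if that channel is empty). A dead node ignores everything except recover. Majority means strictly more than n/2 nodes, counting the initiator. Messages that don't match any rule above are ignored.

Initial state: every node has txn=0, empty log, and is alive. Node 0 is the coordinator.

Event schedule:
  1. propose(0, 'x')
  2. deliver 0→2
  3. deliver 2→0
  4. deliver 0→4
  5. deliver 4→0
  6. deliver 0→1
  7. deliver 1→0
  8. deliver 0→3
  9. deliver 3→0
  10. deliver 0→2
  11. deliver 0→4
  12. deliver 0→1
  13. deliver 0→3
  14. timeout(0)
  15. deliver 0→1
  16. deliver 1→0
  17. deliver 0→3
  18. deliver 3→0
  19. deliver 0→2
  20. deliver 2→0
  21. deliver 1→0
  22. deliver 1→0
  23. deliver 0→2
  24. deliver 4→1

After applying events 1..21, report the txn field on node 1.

2

[1] propose(0,'x') → N0(coor t1 [-])
[2] deliver 0→2 → N2(part t1 [-])
[3] deliver 2→0 → ∅
[4] deliver 0→4 → N4(part t1 [-])
[5] deliver 4→0 → ∅
[6] deliver 0→1 → N1(part t1 [-])
[7] deliver 1→0 → ∅
[8] deliver 0→3 → N3(part t1 [-])
[9] deliver 3→0 → N0(coor t1 [x])
[10] deliver 0→2 → N2(part t1 [x])
[11] deliver 0→4 → N4(part t1 [x])
[12] deliver 0→1 → N1(part t1 [x])
[13] deliver 0→3 → N3(part t1 [x])
[14] timeout(0) → N0(coor t2 [x])
[15] deliver 0→1 → N1(part t2 [x])
[16] deliver 1→0 → ∅
[17] deliver 0→3 → N3(part t2 [x])
[18] deliver 3→0 → ∅
[19] deliver 0→2 → N2(part t2 [x])
[20] deliver 2→0 → ∅
[21] deliver 1→0 → ∅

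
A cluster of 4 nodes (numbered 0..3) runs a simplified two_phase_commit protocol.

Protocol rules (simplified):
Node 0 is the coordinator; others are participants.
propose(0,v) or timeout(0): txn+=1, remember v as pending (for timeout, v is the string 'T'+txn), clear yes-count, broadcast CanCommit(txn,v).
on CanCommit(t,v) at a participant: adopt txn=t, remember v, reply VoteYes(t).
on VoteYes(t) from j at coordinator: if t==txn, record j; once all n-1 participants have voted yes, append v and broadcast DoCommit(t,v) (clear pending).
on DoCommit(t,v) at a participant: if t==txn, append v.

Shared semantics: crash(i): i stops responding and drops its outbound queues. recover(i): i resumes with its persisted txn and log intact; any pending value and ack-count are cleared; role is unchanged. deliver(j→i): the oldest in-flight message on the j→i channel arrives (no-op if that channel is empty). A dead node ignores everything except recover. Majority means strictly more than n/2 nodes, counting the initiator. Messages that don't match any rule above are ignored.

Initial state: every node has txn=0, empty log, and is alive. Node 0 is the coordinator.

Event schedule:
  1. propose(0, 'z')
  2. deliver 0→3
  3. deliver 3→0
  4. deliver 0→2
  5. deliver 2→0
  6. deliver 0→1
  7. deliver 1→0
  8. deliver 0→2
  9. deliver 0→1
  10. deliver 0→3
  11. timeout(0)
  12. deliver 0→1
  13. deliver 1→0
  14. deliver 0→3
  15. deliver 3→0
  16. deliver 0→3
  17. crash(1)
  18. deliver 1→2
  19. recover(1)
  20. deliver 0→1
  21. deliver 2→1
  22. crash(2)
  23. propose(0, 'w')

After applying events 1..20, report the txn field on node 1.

2

1. propose(0,'z'):  <0:coor t1 ->
2. deliver 0→3:  <3:part t1 ->
3. deliver 3→0:  nop
4. deliver 0→2:  <2:part t1 ->
5. deliver 2→0:  nop
6. deliver 0→1:  <1:part t1 ->
7. deliver 1→0:  <0:coor t1 z>
8. deliver 0→2:  <2:part t1 z>
9. deliver 0→1:  <1:part t1 z>
10. deliver 0→3:  <3:part t1 z>
11. timeout(0):  <0:coor t2 z>
12. deliver 0→1:  <1:part t2 z>
13. deliver 1→0:  nop
14. deliver 0→3:  <3:part t2 z>
15. deliver 3→0:  nop
16. deliver 0→3:  nop
17. crash(1):  <1:✗part t2 z>
18. deliver 1→2:  nop
19. recover(1):  <1:part t2 z>
20. deliver 0→1:  nop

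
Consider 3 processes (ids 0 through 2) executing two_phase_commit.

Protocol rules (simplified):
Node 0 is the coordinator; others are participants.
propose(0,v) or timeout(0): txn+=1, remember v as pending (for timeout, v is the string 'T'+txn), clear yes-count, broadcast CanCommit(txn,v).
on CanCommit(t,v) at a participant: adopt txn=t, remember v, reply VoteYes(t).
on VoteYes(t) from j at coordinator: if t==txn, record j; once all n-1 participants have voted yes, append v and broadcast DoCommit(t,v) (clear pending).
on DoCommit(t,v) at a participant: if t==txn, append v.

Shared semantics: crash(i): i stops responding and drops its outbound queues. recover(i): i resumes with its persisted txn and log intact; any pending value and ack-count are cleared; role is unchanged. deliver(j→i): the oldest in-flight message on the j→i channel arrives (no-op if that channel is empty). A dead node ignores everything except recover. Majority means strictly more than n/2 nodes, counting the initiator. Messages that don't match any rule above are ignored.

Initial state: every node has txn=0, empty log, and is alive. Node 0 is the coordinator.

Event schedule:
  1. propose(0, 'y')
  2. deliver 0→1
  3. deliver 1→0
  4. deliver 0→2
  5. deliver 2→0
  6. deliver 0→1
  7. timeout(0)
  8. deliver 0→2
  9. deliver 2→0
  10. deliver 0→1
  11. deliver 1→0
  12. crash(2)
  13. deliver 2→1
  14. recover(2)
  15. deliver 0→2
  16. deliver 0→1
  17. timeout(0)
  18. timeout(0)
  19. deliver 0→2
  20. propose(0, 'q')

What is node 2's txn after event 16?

step 1 propose(0,'y'): 0={coor,t=1,log=-}
step 2 deliver 0→1: 1={part,t=1,log=-}
step 3 deliver 1→0: —
step 4 deliver 0→2: 2={part,t=1,log=-}
step 5 deliver 2→0: 0={coor,t=1,log=y}
step 6 deliver 0→1: 1={part,t=1,log=y}
step 7 timeout(0): 0={coor,t=2,log=y}
step 8 deliver 0→2: 2={part,t=1,log=y}
step 9 deliver 2→0: —
step 10 deliver 0→1: 1={part,t=2,log=y}
step 11 deliver 1→0: —
step 12 crash(2): 2={✗part,t=1,log=y}
step 13 deliver 2→1: —
step 14 recover(2): 2={part,t=1,log=y}
step 15 deliver 0→2: 2={part,t=2,log=y}
step 16 deliver 0→1: —

2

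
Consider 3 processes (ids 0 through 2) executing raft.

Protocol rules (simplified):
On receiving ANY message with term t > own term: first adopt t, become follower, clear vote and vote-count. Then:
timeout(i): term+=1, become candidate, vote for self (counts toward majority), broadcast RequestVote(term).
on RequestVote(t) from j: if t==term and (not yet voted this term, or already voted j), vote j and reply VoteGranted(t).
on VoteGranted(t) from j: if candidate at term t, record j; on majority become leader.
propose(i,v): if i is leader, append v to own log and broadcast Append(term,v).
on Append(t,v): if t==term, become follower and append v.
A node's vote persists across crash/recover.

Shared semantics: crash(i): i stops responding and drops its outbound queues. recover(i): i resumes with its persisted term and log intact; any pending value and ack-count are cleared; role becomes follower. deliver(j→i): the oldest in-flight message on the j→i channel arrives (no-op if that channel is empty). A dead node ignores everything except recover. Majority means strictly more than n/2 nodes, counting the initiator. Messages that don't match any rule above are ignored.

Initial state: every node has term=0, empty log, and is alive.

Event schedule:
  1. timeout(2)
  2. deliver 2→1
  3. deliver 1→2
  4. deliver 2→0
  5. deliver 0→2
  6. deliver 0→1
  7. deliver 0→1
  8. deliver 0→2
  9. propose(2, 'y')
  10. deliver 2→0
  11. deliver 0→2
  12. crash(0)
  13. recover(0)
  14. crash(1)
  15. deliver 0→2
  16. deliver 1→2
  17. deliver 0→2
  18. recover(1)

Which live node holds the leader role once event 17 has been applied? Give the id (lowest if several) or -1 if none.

e1 timeout(2): 2[cand,t=1,-]
e2 deliver 2→1: 1[foll,t=1,-]
e3 deliver 1→2: 2[lead,t=1,-]
e4 deliver 2→0: 0[foll,t=1,-]
e5 deliver 0→2: ·
e6 deliver 0→1: ·
e7 deliver 0→1: ·
e8 deliver 0→2: ·
e9 propose(2,'y'): 2[lead,t=1,y]
e10 deliver 2→0: 0[foll,t=1,y]
e11 deliver 0→2: ·
e12 crash(0): 0[✗foll,t=1,y]
e13 recover(0): 0[foll,t=1,y]
e14 crash(1): 1[✗foll,t=1,-]
e15 deliver 0→2: ·
e16 deliver 1→2: ·
e17 deliver 0→2: ·

2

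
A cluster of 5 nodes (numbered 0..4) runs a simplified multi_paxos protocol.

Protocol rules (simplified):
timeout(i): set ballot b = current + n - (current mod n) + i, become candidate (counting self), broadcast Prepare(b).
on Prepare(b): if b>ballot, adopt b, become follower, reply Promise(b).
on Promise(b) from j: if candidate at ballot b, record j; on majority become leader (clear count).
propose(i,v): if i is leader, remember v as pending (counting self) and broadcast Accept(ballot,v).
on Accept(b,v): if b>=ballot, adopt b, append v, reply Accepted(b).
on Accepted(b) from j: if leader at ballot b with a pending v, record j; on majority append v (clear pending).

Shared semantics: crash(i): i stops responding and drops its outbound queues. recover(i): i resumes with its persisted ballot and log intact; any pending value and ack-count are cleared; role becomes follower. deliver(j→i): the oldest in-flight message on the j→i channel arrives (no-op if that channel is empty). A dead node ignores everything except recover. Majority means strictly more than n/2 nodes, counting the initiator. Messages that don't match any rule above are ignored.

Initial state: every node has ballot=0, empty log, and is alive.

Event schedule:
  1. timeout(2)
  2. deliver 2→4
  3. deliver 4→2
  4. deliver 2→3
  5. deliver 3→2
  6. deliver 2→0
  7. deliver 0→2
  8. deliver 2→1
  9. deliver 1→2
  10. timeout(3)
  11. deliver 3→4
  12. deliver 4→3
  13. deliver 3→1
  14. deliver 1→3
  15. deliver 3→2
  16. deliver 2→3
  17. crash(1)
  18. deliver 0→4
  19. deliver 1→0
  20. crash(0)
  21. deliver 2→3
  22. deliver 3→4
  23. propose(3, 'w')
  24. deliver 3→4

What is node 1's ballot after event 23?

13

step 1 timeout(2): 2={cand,b=7,log=-}
step 2 deliver 2→4: 4={foll,b=7,log=-}
step 3 deliver 4→2: —
step 4 deliver 2→3: 3={foll,b=7,log=-}
step 5 deliver 3→2: 2={lead,b=7,log=-}
step 6 deliver 2→0: 0={foll,b=7,log=-}
step 7 deliver 0→2: —
step 8 deliver 2→1: 1={foll,b=7,log=-}
step 9 deliver 1→2: —
step 10 timeout(3): 3={cand,b=13,log=-}
step 11 deliver 3→4: 4={foll,b=13,log=-}
step 12 deliver 4→3: —
step 13 deliver 3→1: 1={foll,b=13,log=-}
step 14 deliver 1→3: 3={lead,b=13,log=-}
step 15 deliver 3→2: 2={foll,b=13,log=-}
step 16 deliver 2→3: —
step 17 crash(1): 1={✗foll,b=13,log=-}
step 18 deliver 0→4: —
step 19 deliver 1→0: —
step 20 crash(0): 0={✗foll,b=7,log=-}
step 21 deliver 2→3: —
step 22 deliver 3→4: —
step 23 propose(3,'w'): —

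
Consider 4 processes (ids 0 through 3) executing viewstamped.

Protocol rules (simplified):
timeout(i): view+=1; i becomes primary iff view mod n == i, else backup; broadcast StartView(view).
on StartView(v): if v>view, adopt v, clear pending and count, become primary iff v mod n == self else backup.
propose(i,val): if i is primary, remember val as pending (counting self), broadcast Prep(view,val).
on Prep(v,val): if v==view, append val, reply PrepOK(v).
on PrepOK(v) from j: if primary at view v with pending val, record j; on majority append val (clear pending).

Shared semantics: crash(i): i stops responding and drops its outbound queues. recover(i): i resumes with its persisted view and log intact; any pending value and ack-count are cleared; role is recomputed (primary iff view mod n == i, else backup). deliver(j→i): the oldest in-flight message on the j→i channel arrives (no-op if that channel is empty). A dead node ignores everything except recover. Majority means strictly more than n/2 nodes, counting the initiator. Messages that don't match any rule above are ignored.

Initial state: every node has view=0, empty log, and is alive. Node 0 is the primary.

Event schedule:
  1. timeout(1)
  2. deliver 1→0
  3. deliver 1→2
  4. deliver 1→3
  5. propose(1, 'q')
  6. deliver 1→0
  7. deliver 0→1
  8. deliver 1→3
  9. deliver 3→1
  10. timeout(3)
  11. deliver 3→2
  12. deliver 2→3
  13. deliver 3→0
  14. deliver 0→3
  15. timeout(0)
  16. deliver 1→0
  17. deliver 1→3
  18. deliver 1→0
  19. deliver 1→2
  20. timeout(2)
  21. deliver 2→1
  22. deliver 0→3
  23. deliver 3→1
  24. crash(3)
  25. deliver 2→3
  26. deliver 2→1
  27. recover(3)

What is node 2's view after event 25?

e1 timeout(1): 1[prim,v=1,-]
e2 deliver 1→0: 0[back,v=1,-]
e3 deliver 1→2: 2[back,v=1,-]
e4 deliver 1→3: 3[back,v=1,-]
e5 propose(1,'q'): ·
e6 deliver 1→0: 0[back,v=1,q]
e7 deliver 0→1: ·
e8 deliver 1→3: 3[back,v=1,q]
e9 deliver 3→1: 1[prim,v=1,q]
e10 timeout(3): 3[back,v=2,q]
e11 deliver 3→2: 2[prim,v=2,-]
e12 deliver 2→3: ·
e13 deliver 3→0: 0[back,v=2,q]
e14 deliver 0→3: ·
e15 timeout(0): 0[back,v=3,q]
e16 deliver 1→0: ·
e17 deliver 1→3: ·
e18 deliver 1→0: ·
e19 deliver 1→2: ·
e20 timeout(2): 2[back,v=3,-]
e21 deliver 2→1: 1[back,v=3,q]
e22 deliver 0→3: 3[prim,v=3,q]
e23 deliver 3→1: ·
e24 crash(3): 3[✗prim,v=3,q]
e25 deliver 2→3: ·

3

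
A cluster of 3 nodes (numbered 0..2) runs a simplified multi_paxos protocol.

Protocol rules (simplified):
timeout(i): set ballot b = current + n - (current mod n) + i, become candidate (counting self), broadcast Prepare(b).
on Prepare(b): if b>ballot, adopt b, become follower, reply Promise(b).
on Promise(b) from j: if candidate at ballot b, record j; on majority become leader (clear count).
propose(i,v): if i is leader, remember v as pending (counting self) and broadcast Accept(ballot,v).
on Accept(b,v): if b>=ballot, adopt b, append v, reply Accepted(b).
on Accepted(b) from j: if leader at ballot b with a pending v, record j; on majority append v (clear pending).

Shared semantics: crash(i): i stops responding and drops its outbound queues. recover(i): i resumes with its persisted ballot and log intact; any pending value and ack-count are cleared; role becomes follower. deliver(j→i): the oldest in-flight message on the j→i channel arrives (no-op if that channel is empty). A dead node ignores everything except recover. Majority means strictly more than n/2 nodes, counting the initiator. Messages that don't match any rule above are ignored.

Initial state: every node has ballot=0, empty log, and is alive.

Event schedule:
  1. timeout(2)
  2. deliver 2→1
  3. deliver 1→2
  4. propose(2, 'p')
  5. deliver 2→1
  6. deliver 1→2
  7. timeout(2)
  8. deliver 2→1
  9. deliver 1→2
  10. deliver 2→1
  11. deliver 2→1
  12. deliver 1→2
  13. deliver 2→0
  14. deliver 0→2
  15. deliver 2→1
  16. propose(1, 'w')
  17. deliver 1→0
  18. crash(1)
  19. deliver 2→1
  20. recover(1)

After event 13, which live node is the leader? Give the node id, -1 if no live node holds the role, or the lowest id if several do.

2

after 1 — timeout(2): n2:cand/b5/[-]
after 2 — deliver 2→1: n1:foll/b5/[-]
after 3 — deliver 1→2: n2:lead/b5/[-]
after 4 — propose(2,'p'): ·
after 5 — deliver 2→1: n1:foll/b5/[p]
after 6 — deliver 1→2: n2:lead/b5/[p]
after 7 — timeout(2): n2:cand/b8/[p]
after 8 — deliver 2→1: n1:foll/b8/[p]
after 9 — deliver 1→2: n2:lead/b8/[p]
after 10 — deliver 2→1: ·
after 11 — deliver 2→1: ·
after 12 — deliver 1→2: ·
after 13 — deliver 2→0: n0:foll/b5/[-]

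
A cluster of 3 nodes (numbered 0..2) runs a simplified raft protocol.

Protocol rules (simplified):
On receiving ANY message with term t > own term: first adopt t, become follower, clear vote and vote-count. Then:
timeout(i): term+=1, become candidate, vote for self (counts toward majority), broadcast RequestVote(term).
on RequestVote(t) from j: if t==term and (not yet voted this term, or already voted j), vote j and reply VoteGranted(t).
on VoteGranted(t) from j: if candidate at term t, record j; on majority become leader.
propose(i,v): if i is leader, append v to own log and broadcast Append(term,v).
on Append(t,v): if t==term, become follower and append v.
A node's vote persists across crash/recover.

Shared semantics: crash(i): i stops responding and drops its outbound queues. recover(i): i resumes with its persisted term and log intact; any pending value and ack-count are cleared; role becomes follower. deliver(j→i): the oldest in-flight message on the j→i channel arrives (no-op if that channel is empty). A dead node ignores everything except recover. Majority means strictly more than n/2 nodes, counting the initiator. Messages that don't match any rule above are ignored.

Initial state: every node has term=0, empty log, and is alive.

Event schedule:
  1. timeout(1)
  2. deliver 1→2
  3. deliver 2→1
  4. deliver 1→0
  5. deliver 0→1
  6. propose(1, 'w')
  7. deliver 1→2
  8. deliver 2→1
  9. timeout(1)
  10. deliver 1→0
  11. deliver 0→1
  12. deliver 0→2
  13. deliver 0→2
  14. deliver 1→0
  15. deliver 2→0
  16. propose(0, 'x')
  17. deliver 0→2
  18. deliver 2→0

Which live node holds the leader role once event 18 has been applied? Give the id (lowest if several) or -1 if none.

-1

[1] timeout(1) → N1(cand t1 [-])
[2] deliver 1→2 → N2(foll t1 [-])
[3] deliver 2→1 → N1(lead t1 [-])
[4] deliver 1→0 → N0(foll t1 [-])
[5] deliver 0→1 → ∅
[6] propose(1,'w') → N1(lead t1 [w])
[7] deliver 1→2 → N2(foll t1 [w])
[8] deliver 2→1 → ∅
[9] timeout(1) → N1(cand t2 [w])
[10] deliver 1→0 → N0(foll t1 [w])
[11] deliver 0→1 → ∅
[12] deliver 0→2 → ∅
[13] deliver 0→2 → ∅
[14] deliver 1→0 → N0(foll t2 [w])
[15] deliver 2→0 → ∅
[16] propose(0,'x') → ∅
[17] deliver 0→2 → ∅
[18] deliver 2→0 → ∅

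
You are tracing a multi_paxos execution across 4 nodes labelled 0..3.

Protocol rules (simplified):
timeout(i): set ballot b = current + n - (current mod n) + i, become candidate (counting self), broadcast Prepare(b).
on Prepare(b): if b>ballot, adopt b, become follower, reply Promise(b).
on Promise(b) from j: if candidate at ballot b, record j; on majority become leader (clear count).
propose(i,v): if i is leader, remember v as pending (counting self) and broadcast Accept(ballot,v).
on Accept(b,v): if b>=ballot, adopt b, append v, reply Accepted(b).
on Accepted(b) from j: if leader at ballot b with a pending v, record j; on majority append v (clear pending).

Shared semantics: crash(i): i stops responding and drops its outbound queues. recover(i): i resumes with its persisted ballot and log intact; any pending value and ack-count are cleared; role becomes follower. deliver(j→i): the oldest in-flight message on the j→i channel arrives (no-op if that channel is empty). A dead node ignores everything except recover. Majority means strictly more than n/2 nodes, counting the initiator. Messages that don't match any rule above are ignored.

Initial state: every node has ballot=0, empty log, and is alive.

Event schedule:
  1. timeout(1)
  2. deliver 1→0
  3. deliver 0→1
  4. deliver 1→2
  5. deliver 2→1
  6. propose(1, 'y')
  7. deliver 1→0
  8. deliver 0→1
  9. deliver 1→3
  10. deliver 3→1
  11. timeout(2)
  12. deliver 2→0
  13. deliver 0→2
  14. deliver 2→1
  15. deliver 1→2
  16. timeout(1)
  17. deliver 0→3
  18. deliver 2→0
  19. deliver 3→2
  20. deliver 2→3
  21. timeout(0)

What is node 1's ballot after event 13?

5

after 1 — timeout(1): n1:cand/b5/[-]
after 2 — deliver 1→0: n0:foll/b5/[-]
after 3 — deliver 0→1: ·
after 4 — deliver 1→2: n2:foll/b5/[-]
after 5 — deliver 2→1: n1:lead/b5/[-]
after 6 — propose(1,'y'): ·
after 7 — deliver 1→0: n0:foll/b5/[y]
after 8 — deliver 0→1: ·
after 9 — deliver 1→3: n3:foll/b5/[-]
after 10 — deliver 3→1: ·
after 11 — timeout(2): n2:cand/b10/[-]
after 12 — deliver 2→0: n0:foll/b10/[y]
after 13 — deliver 0→2: ·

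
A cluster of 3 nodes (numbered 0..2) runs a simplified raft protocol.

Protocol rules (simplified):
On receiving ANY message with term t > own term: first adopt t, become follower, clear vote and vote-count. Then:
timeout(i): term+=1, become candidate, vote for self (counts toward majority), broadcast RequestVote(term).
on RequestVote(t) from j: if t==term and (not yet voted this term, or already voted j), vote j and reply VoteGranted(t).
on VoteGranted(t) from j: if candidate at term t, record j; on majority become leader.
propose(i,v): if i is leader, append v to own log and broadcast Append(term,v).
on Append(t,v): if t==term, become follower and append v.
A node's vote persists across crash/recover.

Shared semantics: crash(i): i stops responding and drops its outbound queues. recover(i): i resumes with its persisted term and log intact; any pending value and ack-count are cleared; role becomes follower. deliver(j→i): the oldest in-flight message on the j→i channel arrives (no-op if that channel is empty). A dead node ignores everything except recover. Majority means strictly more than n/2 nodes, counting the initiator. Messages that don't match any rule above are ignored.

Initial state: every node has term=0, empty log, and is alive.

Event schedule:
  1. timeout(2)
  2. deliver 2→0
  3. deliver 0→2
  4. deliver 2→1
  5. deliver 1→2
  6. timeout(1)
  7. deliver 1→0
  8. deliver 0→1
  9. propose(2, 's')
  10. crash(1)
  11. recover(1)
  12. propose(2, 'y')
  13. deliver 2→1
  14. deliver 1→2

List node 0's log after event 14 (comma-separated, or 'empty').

empty

1. timeout(2):  <2:cand t1 ->
2. deliver 2→0:  <0:foll t1 ->
3. deliver 0→2:  <2:lead t1 ->
4. deliver 2→1:  <1:foll t1 ->
5. deliver 1→2:  nop
6. timeout(1):  <1:cand t2 ->
7. deliver 1→0:  <0:foll t2 ->
8. deliver 0→1:  <1:lead t2 ->
9. propose(2,'s'):  <2:lead t1 s>
10. crash(1):  <1:✗lead t2 ->
11. recover(1):  <1:foll t2 ->
12. propose(2,'y'):  <2:lead t1 s,y>
13. deliver 2→1:  nop
14. deliver 1→2:  nop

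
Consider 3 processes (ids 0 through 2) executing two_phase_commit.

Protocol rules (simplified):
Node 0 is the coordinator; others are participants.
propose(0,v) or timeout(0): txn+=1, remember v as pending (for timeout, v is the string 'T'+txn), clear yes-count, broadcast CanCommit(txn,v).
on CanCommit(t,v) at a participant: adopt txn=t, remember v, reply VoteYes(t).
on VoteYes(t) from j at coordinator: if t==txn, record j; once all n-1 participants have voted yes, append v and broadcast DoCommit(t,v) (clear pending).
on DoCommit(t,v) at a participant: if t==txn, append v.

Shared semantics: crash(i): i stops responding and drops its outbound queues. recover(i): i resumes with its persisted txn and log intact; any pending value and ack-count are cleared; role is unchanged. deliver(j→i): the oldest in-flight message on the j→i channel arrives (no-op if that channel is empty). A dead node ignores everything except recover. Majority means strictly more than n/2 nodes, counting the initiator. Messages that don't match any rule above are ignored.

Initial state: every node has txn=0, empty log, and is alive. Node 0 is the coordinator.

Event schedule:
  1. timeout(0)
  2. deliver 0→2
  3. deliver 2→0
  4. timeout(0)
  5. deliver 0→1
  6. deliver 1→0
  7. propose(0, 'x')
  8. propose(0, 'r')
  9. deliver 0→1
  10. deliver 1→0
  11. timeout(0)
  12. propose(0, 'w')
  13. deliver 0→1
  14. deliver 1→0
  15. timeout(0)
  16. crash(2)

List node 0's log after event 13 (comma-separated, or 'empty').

after 1 — timeout(0): n0:coor/t1/[-]
after 2 — deliver 0→2: n2:part/t1/[-]
after 3 — deliver 2→0: ·
after 4 — timeout(0): n0:coor/t2/[-]
after 5 — deliver 0→1: n1:part/t1/[-]
after 6 — deliver 1→0: ·
after 7 — propose(0,'x'): n0:coor/t3/[-]
after 8 — propose(0,'r'): n0:coor/t4/[-]
after 9 — deliver 0→1: n1:part/t2/[-]
after 10 — deliver 1→0: ·
after 11 — timeout(0): n0:coor/t5/[-]
after 12 — propose(0,'w'): n0:coor/t6/[-]
after 13 — deliver 0→1: n1:part/t3/[-]

empty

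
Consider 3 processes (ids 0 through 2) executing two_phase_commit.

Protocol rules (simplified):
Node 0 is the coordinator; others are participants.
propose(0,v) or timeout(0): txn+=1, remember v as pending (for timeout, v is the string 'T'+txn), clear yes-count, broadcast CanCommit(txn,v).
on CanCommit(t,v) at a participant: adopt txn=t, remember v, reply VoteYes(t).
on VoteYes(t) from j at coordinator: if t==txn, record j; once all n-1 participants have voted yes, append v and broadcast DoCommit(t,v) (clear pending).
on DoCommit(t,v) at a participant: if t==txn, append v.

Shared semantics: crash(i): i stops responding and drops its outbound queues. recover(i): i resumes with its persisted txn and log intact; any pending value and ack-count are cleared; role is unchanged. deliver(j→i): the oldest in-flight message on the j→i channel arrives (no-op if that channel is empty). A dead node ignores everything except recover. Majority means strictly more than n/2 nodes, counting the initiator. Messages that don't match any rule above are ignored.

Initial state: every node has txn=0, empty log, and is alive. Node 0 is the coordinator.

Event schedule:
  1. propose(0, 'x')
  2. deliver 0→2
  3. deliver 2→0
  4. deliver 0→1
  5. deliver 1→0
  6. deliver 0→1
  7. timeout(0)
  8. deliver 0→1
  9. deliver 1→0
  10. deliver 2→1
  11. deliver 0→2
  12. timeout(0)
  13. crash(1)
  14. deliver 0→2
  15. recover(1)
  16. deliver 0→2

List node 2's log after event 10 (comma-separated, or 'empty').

empty

step 1 propose(0,'x'): 0={coor,t=1,log=-}
step 2 deliver 0→2: 2={part,t=1,log=-}
step 3 deliver 2→0: —
step 4 deliver 0→1: 1={part,t=1,log=-}
step 5 deliver 1→0: 0={coor,t=1,log=x}
step 6 deliver 0→1: 1={part,t=1,log=x}
step 7 timeout(0): 0={coor,t=2,log=x}
step 8 deliver 0→1: 1={part,t=2,log=x}
step 9 deliver 1→0: —
step 10 deliver 2→1: —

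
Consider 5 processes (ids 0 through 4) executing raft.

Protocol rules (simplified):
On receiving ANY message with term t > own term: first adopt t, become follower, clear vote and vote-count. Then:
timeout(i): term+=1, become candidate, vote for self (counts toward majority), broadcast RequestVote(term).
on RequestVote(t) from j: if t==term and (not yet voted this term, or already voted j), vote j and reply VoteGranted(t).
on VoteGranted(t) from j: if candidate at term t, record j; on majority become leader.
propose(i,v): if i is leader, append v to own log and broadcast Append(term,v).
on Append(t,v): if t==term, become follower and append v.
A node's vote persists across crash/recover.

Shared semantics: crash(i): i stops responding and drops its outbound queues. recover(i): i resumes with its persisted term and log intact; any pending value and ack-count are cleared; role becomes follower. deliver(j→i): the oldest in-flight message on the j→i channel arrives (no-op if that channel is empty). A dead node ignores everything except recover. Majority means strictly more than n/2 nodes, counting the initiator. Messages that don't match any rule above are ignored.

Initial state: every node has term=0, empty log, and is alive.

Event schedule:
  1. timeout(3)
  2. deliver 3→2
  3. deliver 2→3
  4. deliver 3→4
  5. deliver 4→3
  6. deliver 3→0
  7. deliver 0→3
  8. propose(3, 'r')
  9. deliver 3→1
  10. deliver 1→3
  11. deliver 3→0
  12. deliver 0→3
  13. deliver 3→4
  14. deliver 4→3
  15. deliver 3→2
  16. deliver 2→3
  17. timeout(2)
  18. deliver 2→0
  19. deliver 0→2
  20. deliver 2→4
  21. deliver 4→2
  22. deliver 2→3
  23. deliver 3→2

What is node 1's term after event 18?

step 1 timeout(3): 3={cand,t=1,log=-}
step 2 deliver 3→2: 2={foll,t=1,log=-}
step 3 deliver 2→3: —
step 4 deliver 3→4: 4={foll,t=1,log=-}
step 5 deliver 4→3: 3={lead,t=1,log=-}
step 6 deliver 3→0: 0={foll,t=1,log=-}
step 7 deliver 0→3: —
step 8 propose(3,'r'): 3={lead,t=1,log=r}
step 9 deliver 3→1: 1={foll,t=1,log=-}
step 10 deliver 1→3: —
step 11 deliver 3→0: 0={foll,t=1,log=r}
step 12 deliver 0→3: —
step 13 deliver 3→4: 4={foll,t=1,log=r}
step 14 deliver 4→3: —
step 15 deliver 3→2: 2={foll,t=1,log=r}
step 16 deliver 2→3: —
step 17 timeout(2): 2={cand,t=2,log=r}
step 18 deliver 2→0: 0={foll,t=2,log=r}

1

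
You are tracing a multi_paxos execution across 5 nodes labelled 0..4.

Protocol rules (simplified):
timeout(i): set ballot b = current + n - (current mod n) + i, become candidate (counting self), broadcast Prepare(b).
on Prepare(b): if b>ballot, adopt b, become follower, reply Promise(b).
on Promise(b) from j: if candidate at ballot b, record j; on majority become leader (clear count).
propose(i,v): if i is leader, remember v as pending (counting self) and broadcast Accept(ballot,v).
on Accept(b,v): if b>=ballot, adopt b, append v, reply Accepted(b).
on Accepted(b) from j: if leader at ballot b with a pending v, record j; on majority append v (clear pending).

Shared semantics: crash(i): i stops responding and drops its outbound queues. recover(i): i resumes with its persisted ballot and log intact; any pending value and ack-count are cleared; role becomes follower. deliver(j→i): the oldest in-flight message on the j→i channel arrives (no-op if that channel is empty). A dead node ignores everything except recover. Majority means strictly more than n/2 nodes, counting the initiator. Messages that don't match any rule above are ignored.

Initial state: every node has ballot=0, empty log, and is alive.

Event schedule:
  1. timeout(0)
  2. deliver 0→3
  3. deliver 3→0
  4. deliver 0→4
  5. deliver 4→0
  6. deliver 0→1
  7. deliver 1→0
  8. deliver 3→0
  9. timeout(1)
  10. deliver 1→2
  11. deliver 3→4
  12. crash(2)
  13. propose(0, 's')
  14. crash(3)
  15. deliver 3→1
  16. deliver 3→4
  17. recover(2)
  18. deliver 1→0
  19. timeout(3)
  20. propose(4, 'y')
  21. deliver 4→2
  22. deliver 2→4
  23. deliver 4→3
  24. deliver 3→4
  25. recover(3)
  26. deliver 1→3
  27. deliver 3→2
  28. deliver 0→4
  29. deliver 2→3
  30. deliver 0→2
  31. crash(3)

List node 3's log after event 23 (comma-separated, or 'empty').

empty

step 1 timeout(0): 0={cand,b=5,log=-}
step 2 deliver 0→3: 3={foll,b=5,log=-}
step 3 deliver 3→0: —
step 4 deliver 0→4: 4={foll,b=5,log=-}
step 5 deliver 4→0: 0={lead,b=5,log=-}
step 6 deliver 0→1: 1={foll,b=5,log=-}
step 7 deliver 1→0: —
step 8 deliver 3→0: —
step 9 timeout(1): 1={cand,b=11,log=-}
step 10 deliver 1→2: 2={foll,b=11,log=-}
step 11 deliver 3→4: —
step 12 crash(2): 2={✗foll,b=11,log=-}
step 13 propose(0,'s'): —
step 14 crash(3): 3={✗foll,b=5,log=-}
step 15 deliver 3→1: —
step 16 deliver 3→4: —
step 17 recover(2): 2={foll,b=11,log=-}
step 18 deliver 1→0: 0={foll,b=11,log=-}
step 19 timeout(3): —
step 20 propose(4,'y'): —
step 21 deliver 4→2: —
step 22 deliver 2→4: —
step 23 deliver 4→3: —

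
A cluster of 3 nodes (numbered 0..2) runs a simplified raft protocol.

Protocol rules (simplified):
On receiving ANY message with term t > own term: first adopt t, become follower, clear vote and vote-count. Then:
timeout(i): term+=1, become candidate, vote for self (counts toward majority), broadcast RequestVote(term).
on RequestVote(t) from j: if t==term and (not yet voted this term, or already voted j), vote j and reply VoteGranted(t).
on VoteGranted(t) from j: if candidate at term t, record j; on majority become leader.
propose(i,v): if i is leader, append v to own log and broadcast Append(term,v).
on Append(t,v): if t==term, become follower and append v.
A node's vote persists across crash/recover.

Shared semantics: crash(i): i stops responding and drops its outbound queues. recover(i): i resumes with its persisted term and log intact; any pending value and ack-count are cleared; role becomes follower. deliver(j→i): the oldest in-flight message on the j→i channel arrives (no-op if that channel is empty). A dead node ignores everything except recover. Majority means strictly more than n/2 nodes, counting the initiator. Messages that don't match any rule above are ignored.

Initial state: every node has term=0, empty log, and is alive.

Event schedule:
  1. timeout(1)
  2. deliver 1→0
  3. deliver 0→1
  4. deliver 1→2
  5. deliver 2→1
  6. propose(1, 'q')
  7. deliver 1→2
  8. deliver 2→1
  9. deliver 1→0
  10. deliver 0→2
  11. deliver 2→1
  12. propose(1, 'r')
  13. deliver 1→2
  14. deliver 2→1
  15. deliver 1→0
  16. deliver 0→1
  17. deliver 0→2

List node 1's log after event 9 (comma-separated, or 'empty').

step 1 timeout(1): 1={cand,t=1,log=-}
step 2 deliver 1→0: 0={foll,t=1,log=-}
step 3 deliver 0→1: 1={lead,t=1,log=-}
step 4 deliver 1→2: 2={foll,t=1,log=-}
step 5 deliver 2→1: —
step 6 propose(1,'q'): 1={lead,t=1,log=q}
step 7 deliver 1→2: 2={foll,t=1,log=q}
step 8 deliver 2→1: —
step 9 deliver 1→0: 0={foll,t=1,log=q}

q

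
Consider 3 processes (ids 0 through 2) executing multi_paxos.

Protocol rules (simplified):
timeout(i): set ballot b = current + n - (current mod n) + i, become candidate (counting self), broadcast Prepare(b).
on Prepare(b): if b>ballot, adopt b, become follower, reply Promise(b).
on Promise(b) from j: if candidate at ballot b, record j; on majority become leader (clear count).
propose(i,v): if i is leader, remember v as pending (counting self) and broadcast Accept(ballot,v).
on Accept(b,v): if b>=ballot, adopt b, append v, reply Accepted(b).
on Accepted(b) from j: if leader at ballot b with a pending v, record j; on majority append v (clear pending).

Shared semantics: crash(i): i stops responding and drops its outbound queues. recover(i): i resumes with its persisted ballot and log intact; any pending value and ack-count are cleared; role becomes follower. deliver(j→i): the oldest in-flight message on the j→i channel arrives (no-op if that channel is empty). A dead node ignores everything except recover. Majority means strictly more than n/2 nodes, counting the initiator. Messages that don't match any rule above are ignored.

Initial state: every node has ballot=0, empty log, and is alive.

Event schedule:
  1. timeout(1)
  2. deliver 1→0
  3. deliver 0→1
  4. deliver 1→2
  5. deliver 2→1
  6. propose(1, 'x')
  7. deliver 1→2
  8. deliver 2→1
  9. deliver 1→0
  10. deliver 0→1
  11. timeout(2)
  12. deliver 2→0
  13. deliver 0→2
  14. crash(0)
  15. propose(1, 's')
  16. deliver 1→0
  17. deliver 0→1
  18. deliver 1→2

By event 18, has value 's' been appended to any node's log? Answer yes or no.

step 1 timeout(1): 1={cand,b=4,log=-}
step 2 deliver 1→0: 0={foll,b=4,log=-}
step 3 deliver 0→1: 1={lead,b=4,log=-}
step 4 deliver 1→2: 2={foll,b=4,log=-}
step 5 deliver 2→1: —
step 6 propose(1,'x'): —
step 7 deliver 1→2: 2={foll,b=4,log=x}
step 8 deliver 2→1: 1={lead,b=4,log=x}
step 9 deliver 1→0: 0={foll,b=4,log=x}
step 10 deliver 0→1: —
step 11 timeout(2): 2={cand,b=8,log=x}
step 12 deliver 2→0: 0={foll,b=8,log=x}
step 13 deliver 0→2: 2={lead,b=8,log=x}
step 14 crash(0): 0={✗foll,b=8,log=x}
step 15 propose(1,'s'): —
step 16 deliver 1→0: —
step 17 deliver 0→1: —
step 18 deliver 1→2: —

no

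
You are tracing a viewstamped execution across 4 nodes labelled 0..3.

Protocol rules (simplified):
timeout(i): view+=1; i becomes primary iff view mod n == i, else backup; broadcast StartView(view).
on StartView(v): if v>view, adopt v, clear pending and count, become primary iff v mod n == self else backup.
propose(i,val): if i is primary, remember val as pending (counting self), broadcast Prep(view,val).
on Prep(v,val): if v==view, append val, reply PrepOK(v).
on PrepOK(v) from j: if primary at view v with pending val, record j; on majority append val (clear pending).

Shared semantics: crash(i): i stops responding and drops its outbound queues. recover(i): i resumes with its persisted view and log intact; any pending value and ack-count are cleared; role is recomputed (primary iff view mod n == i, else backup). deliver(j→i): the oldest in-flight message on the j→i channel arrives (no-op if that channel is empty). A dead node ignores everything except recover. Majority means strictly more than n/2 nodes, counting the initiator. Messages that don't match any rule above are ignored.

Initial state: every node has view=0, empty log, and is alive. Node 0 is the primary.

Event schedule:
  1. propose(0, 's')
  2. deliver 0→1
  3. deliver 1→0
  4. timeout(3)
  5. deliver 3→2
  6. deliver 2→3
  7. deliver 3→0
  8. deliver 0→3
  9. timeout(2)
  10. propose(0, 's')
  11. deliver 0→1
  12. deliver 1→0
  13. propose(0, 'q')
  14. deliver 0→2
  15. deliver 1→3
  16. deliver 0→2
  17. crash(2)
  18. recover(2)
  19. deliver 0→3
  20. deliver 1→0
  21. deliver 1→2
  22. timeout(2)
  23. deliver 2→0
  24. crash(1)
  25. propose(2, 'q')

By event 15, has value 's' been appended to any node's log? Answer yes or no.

yes

e1 propose(0,'s'): ·
e2 deliver 0→1: 1[back,v=0,s]
e3 deliver 1→0: ·
e4 timeout(3): 3[back,v=1,-]
e5 deliver 3→2: 2[back,v=1,-]
e6 deliver 2→3: ·
e7 deliver 3→0: 0[back,v=1,-]
e8 deliver 0→3: ·
e9 timeout(2): 2[prim,v=2,-]
e10 propose(0,'s'): ·
e11 deliver 0→1: ·
e12 deliver 1→0: ·
e13 propose(0,'q'): ·
e14 deliver 0→2: ·
e15 deliver 1→3: ·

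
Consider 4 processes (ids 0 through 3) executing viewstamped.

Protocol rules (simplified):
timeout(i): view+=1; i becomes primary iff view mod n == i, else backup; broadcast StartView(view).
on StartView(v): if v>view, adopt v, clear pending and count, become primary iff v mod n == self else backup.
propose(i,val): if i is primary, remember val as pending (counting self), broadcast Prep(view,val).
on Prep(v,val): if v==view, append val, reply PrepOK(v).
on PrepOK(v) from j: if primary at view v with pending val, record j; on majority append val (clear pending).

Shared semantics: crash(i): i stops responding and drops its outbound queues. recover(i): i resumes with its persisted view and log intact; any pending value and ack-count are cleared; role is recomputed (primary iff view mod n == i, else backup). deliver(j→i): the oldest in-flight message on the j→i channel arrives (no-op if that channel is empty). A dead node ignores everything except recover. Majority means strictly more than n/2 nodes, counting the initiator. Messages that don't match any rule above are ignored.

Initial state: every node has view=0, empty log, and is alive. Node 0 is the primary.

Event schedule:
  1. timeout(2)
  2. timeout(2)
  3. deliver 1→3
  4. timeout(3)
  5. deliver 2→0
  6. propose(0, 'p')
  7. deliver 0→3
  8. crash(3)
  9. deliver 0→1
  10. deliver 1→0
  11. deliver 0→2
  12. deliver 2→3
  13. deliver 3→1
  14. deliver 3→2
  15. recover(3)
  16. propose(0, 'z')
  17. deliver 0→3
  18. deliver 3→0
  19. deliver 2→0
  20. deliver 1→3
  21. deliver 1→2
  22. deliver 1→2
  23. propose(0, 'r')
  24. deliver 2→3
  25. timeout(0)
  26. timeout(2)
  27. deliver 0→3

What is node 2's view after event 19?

step 1 timeout(2): 2={back,v=1,log=-}
step 2 timeout(2): 2={prim,v=2,log=-}
step 3 deliver 1→3: —
step 4 timeout(3): 3={back,v=1,log=-}
step 5 deliver 2→0: 0={back,v=1,log=-}
step 6 propose(0,'p'): —
step 7 deliver 0→3: —
step 8 crash(3): 3={✗back,v=1,log=-}
step 9 deliver 0→1: —
step 10 deliver 1→0: —
step 11 deliver 0→2: —
step 12 deliver 2→3: —
step 13 deliver 3→1: —
step 14 deliver 3→2: —
step 15 recover(3): 3={back,v=1,log=-}
step 16 propose(0,'z'): —
step 17 deliver 0→3: —
step 18 deliver 3→0: —
step 19 deliver 2→0: 0={back,v=2,log=-}

2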